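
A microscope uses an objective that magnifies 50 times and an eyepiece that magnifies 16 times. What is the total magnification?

The overall magnification of a compound microscope is the product of the objective and eyepiece magnifications:
M = M_obj x M_eye = 50 x 16 = 800.

800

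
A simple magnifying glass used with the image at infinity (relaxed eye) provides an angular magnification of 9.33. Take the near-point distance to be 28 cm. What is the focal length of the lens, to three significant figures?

For the image at infinity, M = D/f.
f = D/M = 28/9.33 = 3.001 cm.

3.00 cm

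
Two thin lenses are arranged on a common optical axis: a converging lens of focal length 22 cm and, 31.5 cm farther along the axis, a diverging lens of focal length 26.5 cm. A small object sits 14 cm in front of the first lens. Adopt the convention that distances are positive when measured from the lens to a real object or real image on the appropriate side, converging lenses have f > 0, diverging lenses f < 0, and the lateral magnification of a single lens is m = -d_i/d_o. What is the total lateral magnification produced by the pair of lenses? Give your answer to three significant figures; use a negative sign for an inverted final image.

First lens: d_i1 = 1/(1/22 - 1/14) = -38.500 cm.
m_1 = -(-38.500)/14 = 2.7500.
The intermediate image is virtual, 38.500 cm to the left of lens 1, so d_o2 = L - d_i1 = 31.5 - (-38.500) = 70.000 cm.
Second lens: d_i2 = 1/(1/(-26.5) - 1/(70.000)) = -19.223 cm.
m_2 = -(-19.223)/(70.000) = 0.2746.
Total m = m_1 x m_2 = (2.7500)(0.2746) = 0.7552.

0.755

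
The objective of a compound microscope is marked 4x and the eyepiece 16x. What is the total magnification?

64

The overall magnification of a compound microscope is the product of the objective and eyepiece magnifications:
M = M_obj x M_eye = 4 x 16 = 64.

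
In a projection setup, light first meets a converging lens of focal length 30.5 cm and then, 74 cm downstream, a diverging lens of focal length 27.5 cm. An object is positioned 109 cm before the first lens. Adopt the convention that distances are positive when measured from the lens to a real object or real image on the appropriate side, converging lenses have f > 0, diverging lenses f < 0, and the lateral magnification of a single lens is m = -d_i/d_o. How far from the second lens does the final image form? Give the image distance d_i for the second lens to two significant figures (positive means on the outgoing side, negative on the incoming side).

Lens 1: 1/d_i1 = 1/f_1 - 1/d_o1 = 1/30.5 - 1/109 = 0.02361 cm^-1, so d_i1 = 42.350 cm.
Object distance for lens 2: d_o2 = 74 - 42.350 = 31.650 cm.
Lens 2: 1/d_i2 = 1/f_2 - 1/d_o2 = 1/(-27.5) - 1/(31.650) = -0.06796 cm^-1, so d_i2 = -14.715 cm.

-15 cm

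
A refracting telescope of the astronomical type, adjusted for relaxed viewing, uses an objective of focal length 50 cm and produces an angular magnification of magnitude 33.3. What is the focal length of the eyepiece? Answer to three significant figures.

1.50 cm

|M| = f_obj/f_eye, so f_eye = f_obj/|M| = 50/33.3 = 1.502 cm.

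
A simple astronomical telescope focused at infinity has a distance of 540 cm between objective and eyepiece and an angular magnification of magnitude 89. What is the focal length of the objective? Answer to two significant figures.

530 cm

In normal adjustment the tube length equals f_obj + f_eye and |M| = f_obj/f_eye.
So f_obj = 89 f_eye and 89 f_eye + f_eye = 540 cm, giving f_eye = 540/90 = 6.000 cm and f_obj = 534.000 cm.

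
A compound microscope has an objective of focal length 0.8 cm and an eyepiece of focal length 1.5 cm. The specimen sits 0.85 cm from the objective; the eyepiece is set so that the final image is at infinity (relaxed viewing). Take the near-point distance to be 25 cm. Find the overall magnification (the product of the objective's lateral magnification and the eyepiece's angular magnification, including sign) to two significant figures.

-270

Objective: 1/d_i = 1/f_obj - 1/d_o = 1/0.8 - 1/0.85 = 0.07353 cm^-1, so d_i = 13.600 cm.
m_obj = -d_i/d_o = -13.600/0.85 = -16.000.
Eyepiece angular magnification (image at infinity): M_eye = D/f_e = 25/1.5 = 16.667.
Overall M = m_obj x M_eye = (-16.000)(16.667) = -266.67.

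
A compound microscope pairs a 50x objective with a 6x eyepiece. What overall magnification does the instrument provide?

300

The overall magnification of a compound microscope is the product of the objective and eyepiece magnifications:
M = M_obj x M_eye = 50 x 6 = 300.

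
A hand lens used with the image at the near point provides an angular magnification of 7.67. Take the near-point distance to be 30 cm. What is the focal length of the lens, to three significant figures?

For the image at the near point, M = 1 + D/f.
f = D/(M - 1) = 30/(7.67 - 1) = 4.498 cm.

4.50 cm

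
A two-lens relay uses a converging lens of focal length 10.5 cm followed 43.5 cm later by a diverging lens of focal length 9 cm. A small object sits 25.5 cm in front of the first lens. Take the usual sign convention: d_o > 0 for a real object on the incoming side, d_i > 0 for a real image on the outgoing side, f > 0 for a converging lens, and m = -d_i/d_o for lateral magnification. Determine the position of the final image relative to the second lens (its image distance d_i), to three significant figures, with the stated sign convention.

-6.66 cm

Applying the thin-lens equation to the first lens, 1/10.5 = 1/25.5 + 1/d_i1, which gives d_i1 = 17.850 cm.
Object distance for lens 2: d_o2 = 43.5 - 17.850 = 25.650 cm.
Applying the thin-lens equation again with f_2 = -9 cm and d_o2 = 25.650 cm gives d_i2 = -6.662 cm.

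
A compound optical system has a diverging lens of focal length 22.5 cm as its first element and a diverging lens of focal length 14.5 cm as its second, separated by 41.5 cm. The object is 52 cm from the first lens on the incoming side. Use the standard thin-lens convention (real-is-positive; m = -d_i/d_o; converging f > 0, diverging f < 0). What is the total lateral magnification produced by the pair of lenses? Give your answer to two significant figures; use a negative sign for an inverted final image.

0.061

Applying the thin-lens equation to the first lens, 1/(-22.5) = 1/52 + 1/d_i1, which gives d_i1 = -15.705 cm.
Its lateral magnification is m_1 = -d_i1/d_o1 = -(-15.705)/52 = 0.3020.
The intermediate image is virtual, 15.705 cm to the left of lens 1, so d_o2 = L - d_i1 = 41.5 - (-15.705) = 57.205 cm.
Applying the thin-lens equation again with f_2 = -14.5 cm and d_o2 = 57.205 cm gives d_i2 = -11.568 cm.
m_2 = -(-11.568)/(57.205) = 0.2022.
Overall magnification: m = m_1 m_2 = 0.0611.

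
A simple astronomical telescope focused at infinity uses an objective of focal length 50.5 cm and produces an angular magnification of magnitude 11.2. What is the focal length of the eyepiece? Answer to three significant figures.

|M| = f_obj/f_eye, so f_eye = f_obj/|M| = 50.5/11.2 = 4.509 cm.

4.51 cm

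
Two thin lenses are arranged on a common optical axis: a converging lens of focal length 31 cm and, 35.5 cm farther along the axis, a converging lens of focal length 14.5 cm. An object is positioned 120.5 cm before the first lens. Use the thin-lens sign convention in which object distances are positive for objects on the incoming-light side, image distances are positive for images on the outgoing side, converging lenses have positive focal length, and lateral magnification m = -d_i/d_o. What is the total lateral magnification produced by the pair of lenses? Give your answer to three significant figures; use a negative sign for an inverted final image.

-0.242

Applying the thin-lens equation to the first lens, 1/31 = 1/120.5 + 1/d_i1, which gives d_i1 = 41.737 cm.
Its lateral magnification is m_1 = -d_i1/d_o1 = -(41.737)/120.5 = -0.3464.
This image would form 41.737 cm past lens 1, i.e. 6.237 cm beyond lens 2, so it is a virtual object for lens 2: d_o2 = 35.5 - 41.737 = -6.237 cm.
Applying the thin-lens equation again with f_2 = 14.5 cm and d_o2 = -6.237 cm gives d_i2 = 4.361 cm.
m_2 = -(4.361)/(-6.237) = 0.6992.
Total m = m_1 x m_2 = (-0.3464)(0.6992) = -0.2422.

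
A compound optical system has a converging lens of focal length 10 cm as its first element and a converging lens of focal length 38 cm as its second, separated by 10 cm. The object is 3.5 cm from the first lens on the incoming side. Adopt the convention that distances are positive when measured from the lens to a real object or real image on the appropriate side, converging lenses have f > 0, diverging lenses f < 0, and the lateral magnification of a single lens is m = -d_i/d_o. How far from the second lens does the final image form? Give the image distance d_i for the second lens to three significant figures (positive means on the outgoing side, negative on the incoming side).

-25.9 cm

First lens: d_i1 = 1/(1/10 - 1/3.5) = -5.385 cm.
With d_i1 < 0 the first image is virtual and lies on the object side; the object distance for lens 2 is d_o2 = 10 - (-5.385) = 15.385 cm.
Second lens: d_i2 = 1/(1/38 - 1/(15.385)) = -25.850 cm.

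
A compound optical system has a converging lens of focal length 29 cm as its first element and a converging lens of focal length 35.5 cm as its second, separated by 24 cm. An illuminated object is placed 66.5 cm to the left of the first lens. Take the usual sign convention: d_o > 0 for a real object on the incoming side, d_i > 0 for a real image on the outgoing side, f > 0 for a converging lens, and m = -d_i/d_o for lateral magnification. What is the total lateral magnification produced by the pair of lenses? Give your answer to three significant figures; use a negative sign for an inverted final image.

First lens: d_i1 = 1/(1/29 - 1/66.5) = 51.427 cm.
m_1 = -(51.427)/66.5 = -0.7733.
Since 51.427 cm > 24 cm, the first image lies past the second lens and serves as a virtual object: d_o2 = L - d_i1 = -27.427 cm.
Second lens: d_i2 = 1/(1/35.5 - 1/(-27.427)) = 15.473 cm.
m_2 = -(15.473)/(-27.427) = 0.5641.
The system's lateral magnification is m_1 m_2 = (-0.7733)(0.5641) = -0.4363.

-0.436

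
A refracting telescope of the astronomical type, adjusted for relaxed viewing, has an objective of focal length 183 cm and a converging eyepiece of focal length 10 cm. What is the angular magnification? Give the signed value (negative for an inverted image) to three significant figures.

M = -f_obj/f_eye = -183/(10) = -18.300.

-18.3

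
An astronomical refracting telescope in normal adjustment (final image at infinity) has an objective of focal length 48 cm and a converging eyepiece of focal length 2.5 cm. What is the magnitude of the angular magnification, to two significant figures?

19

|M| = f_obj/|f_eye| = 48/2.5 = 19.200.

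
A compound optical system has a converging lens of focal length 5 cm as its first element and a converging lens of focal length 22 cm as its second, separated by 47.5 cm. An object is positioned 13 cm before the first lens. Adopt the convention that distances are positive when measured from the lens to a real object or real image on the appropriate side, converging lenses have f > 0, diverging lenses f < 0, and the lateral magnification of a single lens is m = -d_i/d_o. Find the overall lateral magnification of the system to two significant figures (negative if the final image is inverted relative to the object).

0.79

First lens: d_i1 = 1/(1/5 - 1/13) = 8.125 cm.
m_1 = -(8.125)/13 = -0.6250.
That image sits 39.375 cm in front of the second lens, so d_o2 = 39.375 cm.
Second lens: d_i2 = 1/(1/22 - 1/(39.375)) = 49.856 cm.
m_2 = -(49.856)/(39.375) = -1.2662.
Overall magnification: m = m_1 m_2 = 0.7914.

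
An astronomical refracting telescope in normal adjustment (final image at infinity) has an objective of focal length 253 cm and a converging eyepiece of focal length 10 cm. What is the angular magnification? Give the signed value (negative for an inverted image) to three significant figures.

M = -f_obj/f_eye = -253/(10) = -25.300.

-25.3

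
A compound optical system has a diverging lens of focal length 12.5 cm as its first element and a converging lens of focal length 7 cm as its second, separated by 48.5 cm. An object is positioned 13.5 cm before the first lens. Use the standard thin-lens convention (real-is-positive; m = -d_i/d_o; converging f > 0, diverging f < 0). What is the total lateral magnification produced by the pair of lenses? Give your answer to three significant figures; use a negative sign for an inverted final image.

-0.0701

Lens 1: 1/d_i1 = 1/f_1 - 1/d_o1 = 1/(-12.5) - 1/13.5 = -0.15407 cm^-1, so d_i1 = -6.490 cm.
m_1 = -(-6.490)/13.5 = 0.4808.
With d_i1 < 0 the first image is virtual and lies on the object side; the object distance for lens 2 is d_o2 = 48.5 - (-6.490) = 54.990 cm.
Lens 2: 1/d_i2 = 1/f_2 - 1/d_o2 = 1/7 - 1/(54.990) = 0.12467 cm^-1, so d_i2 = 8.021 cm.
m_2 = -(8.021)/(54.990) = -0.1459.
The system's lateral magnification is m_1 m_2 = (0.4808)(-0.1459) = -0.0701.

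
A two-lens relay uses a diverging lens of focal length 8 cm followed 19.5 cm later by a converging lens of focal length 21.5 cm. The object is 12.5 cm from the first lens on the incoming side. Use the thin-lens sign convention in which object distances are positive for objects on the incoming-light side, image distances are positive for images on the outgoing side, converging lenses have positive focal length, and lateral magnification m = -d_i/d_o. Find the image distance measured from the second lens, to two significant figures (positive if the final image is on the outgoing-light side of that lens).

Lens 1: 1/d_i1 = 1/f_1 - 1/d_o1 = 1/(-8) - 1/12.5 = -0.20500 cm^-1, so d_i1 = -4.878 cm.
With d_i1 < 0 the first image is virtual and lies on the object side; the object distance for lens 2 is d_o2 = 19.5 - (-4.878) = 24.378 cm.
Lens 2: 1/d_i2 = 1/f_2 - 1/d_o2 = 1/21.5 - 1/(24.378) = 0.00549 cm^-1, so d_i2 = 182.112 cm.

180 cm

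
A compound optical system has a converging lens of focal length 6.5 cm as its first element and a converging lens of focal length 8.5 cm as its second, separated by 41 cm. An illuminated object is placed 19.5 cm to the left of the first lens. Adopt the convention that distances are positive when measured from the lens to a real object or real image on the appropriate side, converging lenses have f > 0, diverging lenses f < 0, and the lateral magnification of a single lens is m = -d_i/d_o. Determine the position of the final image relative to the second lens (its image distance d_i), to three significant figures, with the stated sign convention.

11.7 cm

Lens 1: 1/d_i1 = 1/f_1 - 1/d_o1 = 1/6.5 - 1/19.5 = 0.10256 cm^-1, so d_i1 = 9.750 cm.
That image sits 31.250 cm in front of the second lens, so d_o2 = 31.250 cm.
Lens 2: 1/d_i2 = 1/f_2 - 1/d_o2 = 1/8.5 - 1/(31.250) = 0.08565 cm^-1, so d_i2 = 11.676 cm.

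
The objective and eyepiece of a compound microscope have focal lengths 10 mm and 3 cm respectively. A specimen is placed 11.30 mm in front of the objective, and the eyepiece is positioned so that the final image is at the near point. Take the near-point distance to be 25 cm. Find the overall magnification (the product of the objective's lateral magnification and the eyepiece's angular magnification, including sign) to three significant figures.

-71.8

Convert to cm: f_obj = 10 mm = 1 cm; d_o = 11.30 mm = 1.13 cm.
Objective: 1/d_i = 1/f_obj - 1/d_o = 1/1 - 1/1.13 = 0.11504 cm^-1, so d_i = 8.692 cm.
m_obj = -d_i/d_o = -8.692/1.13 = -7.692.
Eyepiece angular magnification (image at near point): M_eye = 1 + D/f_e = 1 + 25/3 = 9.333.
Overall M = m_obj x M_eye = (-7.692)(9.333) = -71.79.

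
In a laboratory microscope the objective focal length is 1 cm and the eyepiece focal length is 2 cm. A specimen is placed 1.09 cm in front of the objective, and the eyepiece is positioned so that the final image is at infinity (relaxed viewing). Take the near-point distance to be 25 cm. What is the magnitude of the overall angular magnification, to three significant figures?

Objective: 1/d_i = 1/f_obj - 1/d_o = 1/1 - 1/1.09 = 0.08257 cm^-1, so d_i = 12.111 cm.
m_obj = -d_i/d_o = -12.111/1.09 = -11.111.
Eyepiece angular magnification (image at infinity): M_eye = D/f_e = 25/2 = 12.500.
Overall M = m_obj x M_eye = (-11.111)(12.500) = -138.89.
|M| = 138.89.

139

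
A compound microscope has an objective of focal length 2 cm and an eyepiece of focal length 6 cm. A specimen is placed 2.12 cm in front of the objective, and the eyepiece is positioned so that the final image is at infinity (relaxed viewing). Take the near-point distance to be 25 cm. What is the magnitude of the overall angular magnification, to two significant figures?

Objective: 1/d_i = 1/f_obj - 1/d_o = 1/2 - 1/2.12 = 0.02830 cm^-1, so d_i = 35.333 cm.
m_obj = -d_i/d_o = -35.333/2.12 = -16.667.
Eyepiece angular magnification (image at infinity): M_eye = D/f_e = 25/6 = 4.167.
Overall M = m_obj x M_eye = (-16.667)(4.167) = -69.44.
|M| = 69.44.

69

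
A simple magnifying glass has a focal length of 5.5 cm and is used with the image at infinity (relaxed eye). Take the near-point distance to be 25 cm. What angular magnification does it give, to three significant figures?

M = D/f = 25/5.5 = 4.545.

4.55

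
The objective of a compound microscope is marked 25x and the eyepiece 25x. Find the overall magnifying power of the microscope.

625

The overall magnification of a compound microscope is the product of the objective and eyepiece magnifications:
M = M_obj x M_eye = 25 x 25 = 625.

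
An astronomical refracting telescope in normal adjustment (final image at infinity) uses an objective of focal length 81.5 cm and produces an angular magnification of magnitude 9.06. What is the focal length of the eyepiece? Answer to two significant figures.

|M| = f_obj/f_eye, so f_eye = f_obj/|M| = 81.5/9.06 = 8.996 cm.

9.0 cm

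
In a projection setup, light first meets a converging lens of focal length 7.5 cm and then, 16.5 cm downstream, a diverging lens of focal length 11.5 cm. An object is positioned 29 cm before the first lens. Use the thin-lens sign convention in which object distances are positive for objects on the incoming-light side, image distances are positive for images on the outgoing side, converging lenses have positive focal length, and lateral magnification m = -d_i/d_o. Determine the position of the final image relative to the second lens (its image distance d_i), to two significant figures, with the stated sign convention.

Lens 1: 1/d_i1 = 1/f_1 - 1/d_o1 = 1/7.5 - 1/29 = 0.09885 cm^-1, so d_i1 = 10.116 cm.
That image sits 6.384 cm in front of the second lens, so d_o2 = 6.384 cm.
Lens 2: 1/d_i2 = 1/f_2 - 1/d_o2 = 1/(-11.5) - 1/(6.384) = -0.24360 cm^-1, so d_i2 = -4.105 cm.

-4.1 cm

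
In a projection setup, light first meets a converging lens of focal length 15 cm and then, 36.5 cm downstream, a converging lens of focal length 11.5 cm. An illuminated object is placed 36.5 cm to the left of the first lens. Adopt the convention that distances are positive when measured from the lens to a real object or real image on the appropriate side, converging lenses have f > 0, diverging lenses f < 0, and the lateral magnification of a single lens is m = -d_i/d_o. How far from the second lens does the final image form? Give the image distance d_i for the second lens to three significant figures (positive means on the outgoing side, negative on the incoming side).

Lens 1: 1/d_i1 = 1/f_1 - 1/d_o1 = 1/15 - 1/36.5 = 0.03927 cm^-1, so d_i1 = 25.465 cm.
The intermediate image is 25.465 cm to the right of lens 1, so d_o2 = L - d_i1 = 36.5 - 25.465 = 11.035 cm.
Lens 2: 1/d_i2 = 1/f_2 - 1/d_o2 = 1/11.5 - 1/(11.035) = -0.00367 cm^-1, so d_i2 = -272.837 cm.

-273 cm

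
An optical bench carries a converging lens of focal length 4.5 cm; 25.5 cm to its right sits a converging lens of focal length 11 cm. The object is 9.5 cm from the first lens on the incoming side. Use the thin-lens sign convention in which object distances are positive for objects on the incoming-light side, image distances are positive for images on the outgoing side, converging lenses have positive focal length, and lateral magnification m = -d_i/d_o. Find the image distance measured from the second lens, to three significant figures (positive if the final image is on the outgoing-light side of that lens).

Lens 1: 1/d_i1 = 1/f_1 - 1/d_o1 = 1/4.5 - 1/9.5 = 0.11696 cm^-1, so d_i1 = 8.550 cm.
The intermediate image is 8.550 cm to the right of lens 1, so d_o2 = L - d_i1 = 25.5 - 8.550 = 16.950 cm.
Lens 2: 1/d_i2 = 1/f_2 - 1/d_o2 = 1/11 - 1/(16.950) = 0.03191 cm^-1, so d_i2 = 31.336 cm.

31.3 cm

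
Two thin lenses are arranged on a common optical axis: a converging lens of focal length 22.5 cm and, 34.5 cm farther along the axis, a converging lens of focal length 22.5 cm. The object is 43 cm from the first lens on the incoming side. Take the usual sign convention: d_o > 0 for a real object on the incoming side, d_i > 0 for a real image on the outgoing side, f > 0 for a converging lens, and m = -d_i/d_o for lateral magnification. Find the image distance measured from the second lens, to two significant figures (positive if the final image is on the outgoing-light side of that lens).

Lens 1: 1/d_i1 = 1/f_1 - 1/d_o1 = 1/22.5 - 1/43 = 0.02119 cm^-1, so d_i1 = 47.195 cm.
Since 47.195 cm > 34.5 cm, the first image lies past the second lens and serves as a virtual object: d_o2 = L - d_i1 = -12.695 cm.
Lens 2: 1/d_i2 = 1/f_2 - 1/d_o2 = 1/22.5 - 1/(-12.695) = 0.12321 cm^-1, so d_i2 = 8.116 cm.

8.1 cm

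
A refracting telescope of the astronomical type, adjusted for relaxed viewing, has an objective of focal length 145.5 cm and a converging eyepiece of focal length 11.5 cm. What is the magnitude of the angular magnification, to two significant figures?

13

|M| = f_obj/|f_eye| = 145.5/11.5 = 12.652.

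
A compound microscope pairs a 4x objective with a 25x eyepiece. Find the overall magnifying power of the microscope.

100

The overall magnification of a compound microscope is the product of the objective and eyepiece magnifications:
M = M_obj x M_eye = 4 x 25 = 100.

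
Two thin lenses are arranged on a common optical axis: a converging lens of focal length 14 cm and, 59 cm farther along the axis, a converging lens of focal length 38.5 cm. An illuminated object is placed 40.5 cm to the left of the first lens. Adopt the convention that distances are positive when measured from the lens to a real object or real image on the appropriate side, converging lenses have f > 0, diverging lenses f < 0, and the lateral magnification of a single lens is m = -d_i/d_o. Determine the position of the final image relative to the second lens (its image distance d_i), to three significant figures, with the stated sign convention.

Lens 1: 1/d_i1 = 1/f_1 - 1/d_o1 = 1/14 - 1/40.5 = 0.04674 cm^-1, so d_i1 = 21.396 cm.
The intermediate image is 21.396 cm to the right of lens 1, so d_o2 = L - d_i1 = 59 - 21.396 = 37.604 cm.
Lens 2: 1/d_i2 = 1/f_2 - 1/d_o2 = 1/38.5 - 1/(37.604) = -0.00062 cm^-1, so d_i2 = -1615.379 cm.

-1620 cm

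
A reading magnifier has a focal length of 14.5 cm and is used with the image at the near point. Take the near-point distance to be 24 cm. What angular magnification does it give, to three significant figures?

2.66

M = 1 + D/f = 1 + 24/14.5 = 2.655.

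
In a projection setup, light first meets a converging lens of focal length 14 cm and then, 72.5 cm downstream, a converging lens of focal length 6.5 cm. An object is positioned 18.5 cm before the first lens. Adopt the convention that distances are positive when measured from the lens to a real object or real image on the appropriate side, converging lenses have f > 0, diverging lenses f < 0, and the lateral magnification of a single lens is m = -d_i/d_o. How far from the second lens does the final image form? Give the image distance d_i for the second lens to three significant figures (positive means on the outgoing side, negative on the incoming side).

11.5 cm

Applying the thin-lens equation to the first lens, 1/14 = 1/18.5 + 1/d_i1, which gives d_i1 = 57.556 cm.
That image sits 14.944 cm in front of the second lens, so d_o2 = 14.944 cm.
Applying the thin-lens equation again with f_2 = 6.5 cm and d_o2 = 14.944 cm gives d_i2 = 11.503 cm.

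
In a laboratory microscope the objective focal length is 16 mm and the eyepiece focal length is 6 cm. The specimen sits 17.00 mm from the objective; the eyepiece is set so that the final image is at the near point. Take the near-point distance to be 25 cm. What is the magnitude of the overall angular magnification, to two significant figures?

83

Convert to cm: f_obj = 16 mm = 1.6 cm; d_o = 17.00 mm = 1.70 cm.
Objective: 1/d_i = 1/f_obj - 1/d_o = 1/1.6 - 1/1.70 = 0.03676 cm^-1, so d_i = 27.200 cm.
m_obj = -d_i/d_o = -27.200/1.70 = -16.000.
Eyepiece angular magnification (image at near point): M_eye = 1 + D/f_e = 1 + 25/6 = 5.167.
Overall M = m_obj x M_eye = (-16.000)(5.167) = -82.67.
|M| = 82.67.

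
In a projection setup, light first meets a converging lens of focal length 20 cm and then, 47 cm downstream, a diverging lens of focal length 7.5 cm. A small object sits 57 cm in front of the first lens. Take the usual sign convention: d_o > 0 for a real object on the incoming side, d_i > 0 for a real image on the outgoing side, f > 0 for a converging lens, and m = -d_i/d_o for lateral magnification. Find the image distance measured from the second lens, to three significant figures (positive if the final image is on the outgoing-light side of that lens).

First lens: d_i1 = 1/(1/20 - 1/57) = 30.811 cm.
That image sits 16.189 cm in front of the second lens, so d_o2 = 16.189 cm.
Second lens: d_i2 = 1/(1/(-7.5) - 1/(16.189)) = -5.125 cm.

-5.13 cm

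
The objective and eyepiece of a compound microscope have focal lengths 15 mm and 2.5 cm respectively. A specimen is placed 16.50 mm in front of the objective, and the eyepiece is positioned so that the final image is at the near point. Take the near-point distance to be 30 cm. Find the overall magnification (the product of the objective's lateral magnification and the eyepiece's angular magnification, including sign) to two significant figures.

Convert to cm: f_obj = 15 mm = 1.5 cm; d_o = 16.50 mm = 1.65 cm.
Objective: 1/d_i = 1/f_obj - 1/d_o = 1/1.5 - 1/1.65 = 0.06061 cm^-1, so d_i = 16.500 cm.
m_obj = -d_i/d_o = -16.500/1.65 = -10.000.
Eyepiece angular magnification (image at near point): M_eye = 1 + D/f_e = 1 + 30/2.5 = 13.000.
Overall M = m_obj x M_eye = (-10.000)(13.000) = -130.00.

-130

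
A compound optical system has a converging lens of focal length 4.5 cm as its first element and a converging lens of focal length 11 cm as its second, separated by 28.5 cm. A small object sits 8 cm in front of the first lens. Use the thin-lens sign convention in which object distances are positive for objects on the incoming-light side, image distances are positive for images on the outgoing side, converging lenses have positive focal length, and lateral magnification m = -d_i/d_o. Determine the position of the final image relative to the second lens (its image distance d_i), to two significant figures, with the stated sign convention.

28 cm

Lens 1: 1/d_i1 = 1/f_1 - 1/d_o1 = 1/4.5 - 1/8 = 0.09722 cm^-1, so d_i1 = 10.286 cm.
That image sits 18.214 cm in front of the second lens, so d_o2 = 18.214 cm.
Lens 2: 1/d_i2 = 1/f_2 - 1/d_o2 = 1/11 - 1/(18.214) = 0.03601 cm^-1, so d_i2 = 27.772 cm.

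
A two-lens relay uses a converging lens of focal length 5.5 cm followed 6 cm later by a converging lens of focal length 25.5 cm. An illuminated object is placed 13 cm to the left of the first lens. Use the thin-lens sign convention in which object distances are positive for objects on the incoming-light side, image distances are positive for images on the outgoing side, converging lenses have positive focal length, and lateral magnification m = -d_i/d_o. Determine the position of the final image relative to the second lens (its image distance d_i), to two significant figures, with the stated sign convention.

3.1 cm

Lens 1: 1/d_i1 = 1/f_1 - 1/d_o1 = 1/5.5 - 1/13 = 0.10490 cm^-1, so d_i1 = 9.533 cm.
Since 9.533 cm > 6 cm, the first image lies past the second lens and serves as a virtual object: d_o2 = L - d_i1 = -3.533 cm.
Lens 2: 1/d_i2 = 1/f_2 - 1/d_o2 = 1/25.5 - 1/(-3.533) = 0.32223 cm^-1, so d_i2 = 3.103 cm.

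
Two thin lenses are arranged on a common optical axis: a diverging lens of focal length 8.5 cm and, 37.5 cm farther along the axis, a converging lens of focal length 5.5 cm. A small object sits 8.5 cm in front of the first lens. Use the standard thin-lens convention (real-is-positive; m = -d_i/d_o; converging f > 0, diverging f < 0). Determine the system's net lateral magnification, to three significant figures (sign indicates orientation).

First lens: d_i1 = 1/(1/(-8.5) - 1/8.5) = -4.250 cm.
m_1 = -(-4.250)/8.5 = 0.5000.
The intermediate image is virtual, 4.250 cm to the left of lens 1, so d_o2 = L - d_i1 = 37.5 - (-4.250) = 41.750 cm.
Second lens: d_i2 = 1/(1/5.5 - 1/(41.750)) = 6.334 cm.
m_2 = -(6.334)/(41.750) = -0.1517.
The system's lateral magnification is m_1 m_2 = (0.5000)(-0.1517) = -0.0759.

-0.0759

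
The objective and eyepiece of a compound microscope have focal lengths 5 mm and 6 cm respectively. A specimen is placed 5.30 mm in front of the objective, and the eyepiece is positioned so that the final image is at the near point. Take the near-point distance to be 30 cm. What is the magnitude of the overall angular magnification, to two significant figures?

Convert to cm: f_obj = 5 mm = 0.5 cm; d_o = 5.30 mm = 0.53 cm.
Objective: 1/d_i = 1/f_obj - 1/d_o = 1/0.5 - 1/0.53 = 0.11321 cm^-1, so d_i = 8.833 cm.
m_obj = -d_i/d_o = -8.833/0.53 = -16.667.
Eyepiece angular magnification (image at near point): M_eye = 1 + D/f_e = 1 + 30/6 = 6.000.
Overall M = m_obj x M_eye = (-16.667)(6.000) = -100.00.
|M| = 100.00.

100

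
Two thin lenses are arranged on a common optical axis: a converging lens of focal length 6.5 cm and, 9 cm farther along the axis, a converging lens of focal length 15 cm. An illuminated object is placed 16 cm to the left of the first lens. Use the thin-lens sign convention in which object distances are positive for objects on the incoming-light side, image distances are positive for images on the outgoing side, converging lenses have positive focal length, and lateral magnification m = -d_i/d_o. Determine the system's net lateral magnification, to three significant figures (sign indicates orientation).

-0.606

Lens 1: 1/d_i1 = 1/f_1 - 1/d_o1 = 1/6.5 - 1/16 = 0.09135 cm^-1, so d_i1 = 10.947 cm.
m_1 = -(10.947)/16 = -0.6842.
Since 10.947 cm > 9 cm, the first image lies past the second lens and serves as a virtual object: d_o2 = L - d_i1 = -1.947 cm.
Lens 2: 1/d_i2 = 1/f_2 - 1/d_o2 = 1/15 - 1/(-1.947) = 0.58018 cm^-1, so d_i2 = 1.724 cm.
m_2 = -(1.724)/(-1.947) = 0.8851.
Overall magnification: m = m_1 m_2 = -0.6056.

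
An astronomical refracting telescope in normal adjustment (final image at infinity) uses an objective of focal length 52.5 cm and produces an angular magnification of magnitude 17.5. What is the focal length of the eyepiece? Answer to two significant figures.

|M| = f_obj/f_eye, so f_eye = f_obj/|M| = 52.5/17.5 = 3.000 cm.

3.0 cm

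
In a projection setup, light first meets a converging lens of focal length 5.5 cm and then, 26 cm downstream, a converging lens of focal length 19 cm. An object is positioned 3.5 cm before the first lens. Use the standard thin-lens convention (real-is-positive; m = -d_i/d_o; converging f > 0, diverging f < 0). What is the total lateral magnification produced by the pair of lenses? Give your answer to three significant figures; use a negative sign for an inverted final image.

Applying the thin-lens equation to the first lens, 1/5.5 = 1/3.5 + 1/d_i1, which gives d_i1 = -9.625 cm.
Its lateral magnification is m_1 = -d_i1/d_o1 = -(-9.625)/3.5 = 2.7500.
With d_i1 < 0 the first image is virtual and lies on the object side; the object distance for lens 2 is d_o2 = 26 - (-9.625) = 35.625 cm.
Applying the thin-lens equation again with f_2 = 19 cm and d_o2 = 35.625 cm gives d_i2 = 40.714 cm.
m_2 = -(40.714)/(35.625) = -1.1429.
Total m = m_1 x m_2 = (2.7500)(-1.1429) = -3.1429.

-3.14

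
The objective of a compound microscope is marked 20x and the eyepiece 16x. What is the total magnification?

The overall magnification of a compound microscope is the product of the objective and eyepiece magnifications:
M = M_obj x M_eye = 20 x 16 = 320.

320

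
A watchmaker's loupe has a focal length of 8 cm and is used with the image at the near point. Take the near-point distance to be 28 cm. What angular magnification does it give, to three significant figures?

4.50

M = 1 + D/f = 1 + 28/8 = 4.500.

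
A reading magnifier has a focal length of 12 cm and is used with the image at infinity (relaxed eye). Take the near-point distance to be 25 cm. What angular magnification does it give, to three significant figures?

2.08

M = D/f = 25/12 = 2.083.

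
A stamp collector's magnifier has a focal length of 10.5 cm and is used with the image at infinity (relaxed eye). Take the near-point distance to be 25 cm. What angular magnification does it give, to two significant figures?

M = D/f = 25/10.5 = 2.381.

2.4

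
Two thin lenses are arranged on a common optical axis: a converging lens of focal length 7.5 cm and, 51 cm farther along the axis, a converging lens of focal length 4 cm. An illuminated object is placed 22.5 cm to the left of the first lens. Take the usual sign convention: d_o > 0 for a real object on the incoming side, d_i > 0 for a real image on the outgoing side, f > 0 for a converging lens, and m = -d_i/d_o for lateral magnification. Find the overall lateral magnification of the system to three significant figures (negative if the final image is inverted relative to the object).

0.0559

First lens: d_i1 = 1/(1/7.5 - 1/22.5) = 11.250 cm.
m_1 = -(11.250)/22.5 = -0.5000.
That image sits 39.750 cm in front of the second lens, so d_o2 = 39.750 cm.
Second lens: d_i2 = 1/(1/4 - 1/(39.750)) = 4.448 cm.
m_2 = -(4.448)/(39.750) = -0.1119.
Overall magnification: m = m_1 m_2 = 0.0559.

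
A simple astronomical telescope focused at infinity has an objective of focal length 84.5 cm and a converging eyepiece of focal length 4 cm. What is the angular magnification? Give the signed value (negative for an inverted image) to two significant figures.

-21

M = -f_obj/f_eye = -84.5/(4) = -21.125.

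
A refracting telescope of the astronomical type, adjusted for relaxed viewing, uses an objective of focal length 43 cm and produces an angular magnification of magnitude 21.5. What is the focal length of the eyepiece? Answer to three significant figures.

2.00 cm

|M| = f_obj/f_eye, so f_eye = f_obj/|M| = 43/21.5 = 2.000 cm.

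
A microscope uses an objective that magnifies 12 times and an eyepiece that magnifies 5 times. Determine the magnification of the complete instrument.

The overall magnification of a compound microscope is the product of the objective and eyepiece magnifications:
M = M_obj x M_eye = 12 x 5 = 60.

60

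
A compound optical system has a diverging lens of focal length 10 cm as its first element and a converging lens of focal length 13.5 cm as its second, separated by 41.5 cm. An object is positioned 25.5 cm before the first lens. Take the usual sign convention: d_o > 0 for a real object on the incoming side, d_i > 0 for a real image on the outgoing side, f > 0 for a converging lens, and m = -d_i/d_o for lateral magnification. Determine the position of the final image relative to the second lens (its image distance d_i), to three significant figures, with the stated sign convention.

18.7 cm

First lens: d_i1 = 1/(1/(-10) - 1/25.5) = -7.183 cm.
With d_i1 < 0 the first image is virtual and lies on the object side; the object distance for lens 2 is d_o2 = 41.5 - (-7.183) = 48.683 cm.
Second lens: d_i2 = 1/(1/13.5 - 1/(48.683)) = 18.680 cm.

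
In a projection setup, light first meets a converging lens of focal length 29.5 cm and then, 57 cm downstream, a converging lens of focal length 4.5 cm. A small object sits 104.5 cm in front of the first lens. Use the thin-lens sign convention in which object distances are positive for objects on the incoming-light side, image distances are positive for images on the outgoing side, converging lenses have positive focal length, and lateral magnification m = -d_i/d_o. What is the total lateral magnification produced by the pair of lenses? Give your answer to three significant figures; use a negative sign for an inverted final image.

0.155

Lens 1: 1/d_i1 = 1/f_1 - 1/d_o1 = 1/29.5 - 1/104.5 = 0.02433 cm^-1, so d_i1 = 41.103 cm.
m_1 = -(41.103)/104.5 = -0.3933.
Object distance for lens 2: d_o2 = 57 - 41.103 = 15.897 cm.
Lens 2: 1/d_i2 = 1/f_2 - 1/d_o2 = 1/4.5 - 1/(15.897) = 0.15932 cm^-1, so d_i2 = 6.277 cm.
m_2 = -(6.277)/(15.897) = -0.3949.
Total m = m_1 x m_2 = (-0.3933)(-0.3949) = 0.1553.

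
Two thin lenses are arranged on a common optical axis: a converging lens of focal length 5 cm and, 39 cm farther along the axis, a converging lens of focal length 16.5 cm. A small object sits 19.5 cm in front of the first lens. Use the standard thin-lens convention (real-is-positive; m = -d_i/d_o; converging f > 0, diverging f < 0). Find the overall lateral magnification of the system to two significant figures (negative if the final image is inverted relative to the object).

0.36

Lens 1: 1/d_i1 = 1/f_1 - 1/d_o1 = 1/5 - 1/19.5 = 0.14872 cm^-1, so d_i1 = 6.724 cm.
m_1 = -(6.724)/19.5 = -0.3448.
That image sits 32.276 cm in front of the second lens, so d_o2 = 32.276 cm.
Lens 2: 1/d_i2 = 1/f_2 - 1/d_o2 = 1/16.5 - 1/(32.276) = 0.02962 cm^-1, so d_i2 = 33.757 cm.
m_2 = -(33.757)/(32.276) = -1.0459.
The system's lateral magnification is m_1 m_2 = (-0.3448)(-1.0459) = 0.3607.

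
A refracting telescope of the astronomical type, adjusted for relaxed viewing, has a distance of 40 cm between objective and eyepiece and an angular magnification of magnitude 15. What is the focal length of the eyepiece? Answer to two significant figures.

In normal adjustment the tube length equals f_obj + f_eye and |M| = f_obj/f_eye.
So f_obj = 15 f_eye and 15 f_eye + f_eye = 40 cm, giving f_eye = 40/16 = 2.500 cm and f_obj = 37.500 cm.

2.5 cm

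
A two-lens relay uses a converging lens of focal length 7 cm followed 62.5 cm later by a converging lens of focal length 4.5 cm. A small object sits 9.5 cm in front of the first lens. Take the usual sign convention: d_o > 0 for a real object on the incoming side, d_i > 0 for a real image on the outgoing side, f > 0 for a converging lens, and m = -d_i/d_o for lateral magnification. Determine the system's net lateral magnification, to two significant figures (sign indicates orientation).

0.40

First lens: d_i1 = 1/(1/7 - 1/9.5) = 26.600 cm.
m_1 = -(26.600)/9.5 = -2.8000.
Object distance for lens 2: d_o2 = 62.5 - 26.600 = 35.900 cm.
Second lens: d_i2 = 1/(1/4.5 - 1/(35.900)) = 5.145 cm.
m_2 = -(5.145)/(35.900) = -0.1433.
Total m = m_1 x m_2 = (-2.8000)(-0.1433) = 0.4013.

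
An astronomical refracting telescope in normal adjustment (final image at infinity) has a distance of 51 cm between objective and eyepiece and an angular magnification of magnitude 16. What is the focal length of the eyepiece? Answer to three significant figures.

In normal adjustment the tube length equals f_obj + f_eye and |M| = f_obj/f_eye.
So f_obj = 16 f_eye and 16 f_eye + f_eye = 51 cm, giving f_eye = 51/17 = 3.000 cm and f_obj = 48.000 cm.

3.00 cm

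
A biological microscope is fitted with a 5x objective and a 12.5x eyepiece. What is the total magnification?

62.5

The overall magnification of a compound microscope is the product of the objective and eyepiece magnifications:
M = M_obj x M_eye = 5 x 12.5 = 62.5.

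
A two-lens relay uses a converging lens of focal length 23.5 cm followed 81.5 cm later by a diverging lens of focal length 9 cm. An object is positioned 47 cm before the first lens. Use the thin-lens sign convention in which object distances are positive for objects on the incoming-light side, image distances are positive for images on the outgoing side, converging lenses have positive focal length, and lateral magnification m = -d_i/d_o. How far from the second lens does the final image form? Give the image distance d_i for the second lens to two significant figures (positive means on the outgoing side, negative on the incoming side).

Applying the thin-lens equation to the first lens, 1/23.5 = 1/47 + 1/d_i1, which gives d_i1 = 47.000 cm.
That image sits 34.500 cm in front of the second lens, so d_o2 = 34.500 cm.
Applying the thin-lens equation again with f_2 = -9 cm and d_o2 = 34.500 cm gives d_i2 = -7.138 cm.

-7.1 cm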